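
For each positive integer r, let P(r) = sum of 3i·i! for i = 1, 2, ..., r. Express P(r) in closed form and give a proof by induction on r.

P(r) = 3(r + 1)! - 3

We claim P(r) = 3(r + 1)! - 3 for all r ≥ 1.
Base case (r = 1): P(1) = 3, and the closed form gives 3. They agree.
For the inductive step, assume it holds for an arbitrary i ≥ 1, so P(i) = 3(i + 1)! - 3.
Then P(i+1) = P(i) + (3(i + 1)(i + 1)!) = (3(i + 1)! - 3) + (3(i + 1)(i + 1)!).
Simplifying, P(i+1) = 3((i+1) + 1)! - 3,
which is the closed form with r = i+1.
By the principle of mathematical induction, the result holds for all r ≥ 1.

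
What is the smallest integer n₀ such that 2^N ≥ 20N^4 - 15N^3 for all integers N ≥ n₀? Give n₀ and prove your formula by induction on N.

At N = 22: 4194304 < 4525400, so the inequality fails and n₀ ≥ 23. We prove 2^N ≥ 20N^4 - 15N^3 for all N ≥ 23.
For the base case N = 23: 2^N = 8388608 and 20N^4 - 15N^3 = 5414315, so 8388608 ≥ 5414315.
Inductive step: assume the claim holds for N = m, so 2^m ≥ 20m^4 - 15m^3.
Then 2^(m + 1) = 2·(2^m) ≥ 2·(20m^4 - 15m^3).
Also, for m ≥ 23 we have 2·(20m^4 - 15m^3) ≥ 20(m+1)^4 - 15(m+1)^3, since 2·(20m^4 - 15m^3) − (20(m+1)^4 - 15(m+1)^3) = 20m^4 - 95m^3 - 75m^2 - 35m - 5, which is nonnegative for all m ≥ 23.
Combining, 2^(m + 1) ≥ 20(m+1)^4 - 15(m+1)^3.
By the principle of mathematical induction, the result holds for all N ≥ 23.
Hence the smallest such n₀ is 23.

n₀ = 23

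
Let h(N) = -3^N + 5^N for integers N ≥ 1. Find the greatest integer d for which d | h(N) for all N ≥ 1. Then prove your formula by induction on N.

d = 2

Computing the first values: h(1) = 2 and h(2) = 16; gcd(2, 16) = 2, so d ≤ 2.
We prove 2 | -3^N + 5^N for all N ≥ 1 by induction on N.
When N = 1: h(1) = 2 = 2·(1), so 2 | h(1).
For the inductive step, assume it holds for an arbitrary k ≥ 1, i.e. 2 | h(k). Then
5^{k+1} − 3^{k+1} = 5·5^k − 3·3^k = 5·(5^k − 3^k) + (2)·3^k. The first term is divisible by 2 by the inductive hypothesis, and the second term (2)·3^k is divisible by 2 since 2 | 2. Hence 2 | h(k+1).
Hence, by induction on N, the claim holds for every N ≥ 1.
Therefore the largest such d is 2.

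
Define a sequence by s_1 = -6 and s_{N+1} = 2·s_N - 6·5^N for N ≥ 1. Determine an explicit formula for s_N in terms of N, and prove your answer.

Computing the first terms: s_1 = -6, s_2 = -42, s_3 = -234. This suggests s_N = 2^(N + 1) - 2·5^N.
When N = 1: the formula gives -6 = -6 = s_1.
Inductive step: suppose the statement holds for some r ≥ 1, so s_r = 2^(r + 1) - 2·5^r.
Then s_{r+1} = 2·s_r - 6·5^r = 2·(2^(r + 1) - 2·5^r) - 6·5^r = 2^(r + 2) - 2·5^(r + 1) = 2^((r+1) + 1) - 2·5^(r+1),
which is the claimed formula at N = r+1.
Hence, by induction on N, the claim holds for every N ≥ 1.

s_N = 2^(N + 1) - 2·5^N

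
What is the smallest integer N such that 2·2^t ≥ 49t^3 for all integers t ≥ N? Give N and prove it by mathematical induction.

N = 17

At t = 16: 131072 < 200704, so the inequality fails and N ≥ 17. We prove 2·2^t ≥ 49t^3 for all t ≥ 17.
For the base case t = 17: 2·2^t = 262144 and 49t^3 = 240737, so 262144 ≥ 240737.
Inductive step: suppose the statement holds for some i ≥ 17, so 2·2^i ≥ 49i^3.
Then 2·2^(i + 1) = 2·(2·2^i) ≥ 2·(49i^3).
Also, for i ≥ 17 we have 2·(49i^3) ≥ 49(i+1)^3, since 2 ≥ (1 + 1/i)^3 for all i ≥ 17.
Combining, 2·2^(i + 1) ≥ 49(i+1)^3.
By induction, the statement is established for all t ≥ 17.
Hence the smallest such N is 17.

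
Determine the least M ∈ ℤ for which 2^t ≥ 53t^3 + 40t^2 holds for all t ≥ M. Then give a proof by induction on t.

M = 19

At t = 18: 262144 < 322056, so the inequality fails and M ≥ 19. We prove 2^t ≥ 53t^3 + 40t^2 for all t ≥ 19.
When t = 19: 2^t = 524288 and 53t^3 + 40t^2 = 377967, so 524288 ≥ 377967.
Suppose the result is true for t = j, so 2^j ≥ 53j^3 + 40j^2.
Then 2^(j + 1) = 2·(2^j) ≥ 2·(53j^3 + 40j^2).
Also, for j ≥ 19 we have 2·(53j^3 + 40j^2) ≥ 53(j+1)^3 + 40(j+1)^2, since 2·(53j^3 + 40j^2) − (53(j+1)^3 + 40(j+1)^2) = 53j^3 - 119j^2 - 239j - 93, which is nonnegative for all j ≥ 19.
Combining, 2^(j + 1) ≥ 53(j+1)^3 + 40(j+1)^2.
By the principle of mathematical induction, the result holds for all t ≥ 19.
Hence the smallest such M is 19.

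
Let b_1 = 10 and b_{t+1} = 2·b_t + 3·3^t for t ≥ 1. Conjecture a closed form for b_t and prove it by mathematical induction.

b_t = 2^(t - 1) + 3^(t + 1)

Computing the first terms: b_1 = 10, b_2 = 29, b_3 = 85. This suggests b_t = 2^(t - 1) + 3^(t + 1).
Base step (t = 1): the formula gives 10 = 10 = b_1.
Inductive step: assume the claim holds for t = p, so b_p = 2^(p - 1) + 3^(p + 1).
Then b_{p+1} = 2·b_p + 3·3^p = 2·(2^(p - 1) + 3^(p + 1)) + 3·3^p = 2^p + 3^(p + 2) = 2^((p+1) - 1) + 3^((p+1) + 1),
which is the claimed formula at t = p+1.
Hence, by induction on t, the claim holds for every t ≥ 1.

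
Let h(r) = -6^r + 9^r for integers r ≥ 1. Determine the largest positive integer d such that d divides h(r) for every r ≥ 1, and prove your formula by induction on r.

d = 3

Computing the first values: h(1) = 3 and h(2) = 45; gcd(3, 45) = 3, so d ≤ 3.
We prove 3 | -6^r + 9^r for all r ≥ 1 by induction on r.
When r = 1: h(1) = 3 = 3·(1), so 3 | h(1).
Inductive step: suppose the statement holds for some k ≥ 1, i.e. 3 | h(k). Then
9^{k+1} − 6^{k+1} = 9·9^k − 6·6^k = 9·(9^k − 6^k) + (3)·6^k. The first term is divisible by 3 by the inductive hypothesis, and the second term (3)·6^k is divisible by 3 since 3 | 3. Hence 3 | h(k+1).
By induction, the statement is established for all r ≥ 1.
Therefore the largest such d is 3.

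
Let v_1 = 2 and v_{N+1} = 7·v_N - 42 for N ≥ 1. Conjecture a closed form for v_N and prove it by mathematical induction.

Computing the first terms: v_1 = 2, v_2 = -28, v_3 = -238. This suggests v_N = -5·7^(N - 1) + 7.
When N = 1: the formula gives 2 = 2 = v_1.
For the inductive step, assume it holds for an arbitrary p ≥ 1, so v_p = -5·7^(p - 1) + 7.
Then v_{p+1} = 7·v_p - 42 = 7·(-5·7^(p - 1) + 7) - 42 = -5·7^p + 7 = -5·7^((p+1) - 1) + 7,
which is the claimed formula at N = p+1.
By induction, the statement is established for all N ≥ 1.

v_N = -5·7^(N - 1) + 7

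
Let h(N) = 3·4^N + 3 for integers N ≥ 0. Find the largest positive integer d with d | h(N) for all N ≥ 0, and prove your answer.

Computing the first values: h(0) = 6 and h(1) = 15; gcd(6, 15) = 3, so d ≤ 3.
We prove 3 | 3·4^N + 3 for all N ≥ 0 by induction on N.
Base step (N = 0): h(0) = 6 = 3·(2), so 3 | h(0).
Inductive step: suppose the statement holds for some m ≥ 0, i.e. 3 | h(m). Then
h(m+1) = 3·4^(m+1) + 3 = 4·(3·4^m + 3) - 9 = 4·h(m) - 9. The first term is divisible by 3 by the inductive hypothesis, and -9 is divisible by 3. Hence 3 | h(m+1).
By the principle of mathematical induction, the result holds for all N ≥ 0.
Therefore the largest such d is 3.

d = 3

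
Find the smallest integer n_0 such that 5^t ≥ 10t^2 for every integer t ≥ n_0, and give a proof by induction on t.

n_0 = 3

At t = 2: 25 < 40, so the inequality fails and n_0 ≥ 3. We prove 5^t ≥ 10t^2 for all t ≥ 3.
Base step (t = 3): 5^t = 125 and 10t^2 = 90, so 125 ≥ 90.
Suppose the result is true for t = i, so 5^i ≥ 10i^2.
Then 5^(i + 1) = 5·(5^i) ≥ 5·(10i^2).
Also, for i ≥ 3 we have 5·(10i^2) ≥ 10(i+1)^2, since 5 ≥ (1 + 1/i)^2 for all i ≥ 3.
Combining, 5^(i + 1) ≥ 10(i+1)^2.
Hence, by induction on t, the claim holds for every t ≥ 3.
Hence the smallest such n_0 is 3.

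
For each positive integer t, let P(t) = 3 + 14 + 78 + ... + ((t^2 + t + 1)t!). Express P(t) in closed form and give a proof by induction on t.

P(t) = (t + 1)(t + 1)! - 1

We claim P(t) = (t + 1)(t + 1)! - 1 for all t ≥ 1.
For the base case t = 1: P(1) = 3, and the closed form gives 3. They agree.
Inductive step: suppose the statement holds for some m ≥ 1, so P(m) = (m + 1)(m + 1)! - 1.
Then P(m+1) = P(m) + ((m^2 + 3m + 3)(m + 1)!) = ((m + 1)(m + 1)! - 1) + ((m^2 + 3m + 3)(m + 1)!).
Simplifying, P(m+1) = ((m+1) + 1)((m+1) + 1)! - 1,
which is the closed form with t = m+1.
By induction, the statement is established for all t ≥ 1.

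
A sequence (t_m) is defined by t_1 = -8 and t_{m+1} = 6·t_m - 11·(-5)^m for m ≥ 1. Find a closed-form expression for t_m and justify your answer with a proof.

Computing the first terms: t_1 = -8, t_2 = 7, t_3 = -233. This suggests t_m = (-5)^m - 3·6^(m - 1).
For the base case m = 1: the formula gives -8 = -8 = t_1.
Inductive step: assume the claim holds for m = p, so t_p = (-5)^p - 3·6^(p - 1).
Then t_{p+1} = 6·t_p - 11·(-5)^p = 6·((-5)^p - 3·6^(p - 1)) - 11·(-5)^p = (-5)^(p + 1) - 3·6^p = (-5)^(p+1) - 3·6^((p+1) - 1),
which is the claimed formula at m = p+1.
This completes the induction.

t_m = (-5)^m - 3·6^(m - 1)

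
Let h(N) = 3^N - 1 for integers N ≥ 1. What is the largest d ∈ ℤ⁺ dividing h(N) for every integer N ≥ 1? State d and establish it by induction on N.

Computing the first values: h(1) = 2 and h(2) = 8; gcd(2, 8) = 2, so d ≤ 2.
We prove 2 | 3^N - 1 for all N ≥ 1 by induction on N.
Base case (N = 1): h(1) = 2 = 2·(1), so 2 | h(1).
Suppose the result is true for N = r, i.e. 2 | h(r). Then
3^{r+1} − 1^{r+1} = 3·3^r − 1·1^r = 3·(3^r − 1^r) + (2)·1^r. The first term is divisible by 2 by the inductive hypothesis, and the second term (2)·1^r is divisible by 2 since 2 | 2. Hence 2 | h(r+1).
Hence, by induction on N, the claim holds for every N ≥ 1.
Therefore the largest such d is 2.

d = 2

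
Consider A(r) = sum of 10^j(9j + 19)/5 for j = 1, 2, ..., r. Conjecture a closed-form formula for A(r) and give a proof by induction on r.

We claim A(r) = 2·10^r(r + 2) - 4 for all r ≥ 1.
Base case (r = 1): A(1) = 56, and the closed form gives 56. They agree.
Inductive step: assume the claim holds for r = j, so A(j) = 2·10^j(j + 2) - 4.
Then A(j+1) = A(j) + (10^j(18j + 56)) = (2·10^j(j + 2) - 4) + (10^j(18j + 56)).
Simplifying, A(j+1) = 20·10^j·j + 60·10^j - 4 = 2·10^(j+1)((j+1) + 2) - 4,
which is the closed form with r = j+1.
By induction, the statement is established for all r ≥ 1.

A(r) = 2·10^r(r + 2) - 4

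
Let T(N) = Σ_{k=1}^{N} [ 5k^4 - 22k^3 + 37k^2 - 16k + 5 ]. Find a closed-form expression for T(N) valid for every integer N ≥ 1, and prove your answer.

We claim T(N) = N(N^4 - 3N^3 + 3N^2 + 5N + 3) for all N ≥ 1.
Base step (N = 1): T(1) = 9, and the closed form gives 9. They agree.
Suppose the result is true for N = k, so T(k) = k(k^4 - 3k^3 + 3k^2 + 5k + 3).
Then T(k+1) = T(k) + (5k^4 - 2k^3 + k^2 + 12k + 9) = (k(k^4 - 3k^3 + 3k^2 + 5k + 3)) + (5k^4 - 2k^3 + k^2 + 12k + 9).
Simplifying, T(k+1) = (k + 1)(k^4 + k^3 + 6k + 9) = (k+1)((k+1)^4 - 3(k+1)^3 + 3(k+1)^2 + 5(k+1) + 3),
which is the closed form with N = k+1.
Hence, by induction on N, the claim holds for every N ≥ 1.

T(N) = N(N^4 - 3N^3 + 3N^2 + 5N + 3)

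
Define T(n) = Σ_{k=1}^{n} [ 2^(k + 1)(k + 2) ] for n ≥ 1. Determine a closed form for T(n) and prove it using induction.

T(n) = 4·2^n(n + 1) - 4

We claim T(n) = 4·2^n(n + 1) - 4 for all n ≥ 1.
For the base case n = 1: T(1) = 12, and the closed form gives 12. They agree.
For the inductive step, assume it holds for an arbitrary k ≥ 1, so T(k) = 4·2^k(k + 1) - 4.
Then T(k+1) = T(k) + (2^(k + 2)(k + 3)) = (4·2^k(k + 1) - 4) + (2^(k + 2)(k + 3)).
Simplifying, T(k+1) = 8·2^k·k + 16·2^k - 4 = 4·2^(k+1)((k+1) + 1) - 4,
which is the closed form with n = k+1.
Hence, by induction on n, the claim holds for every n ≥ 1.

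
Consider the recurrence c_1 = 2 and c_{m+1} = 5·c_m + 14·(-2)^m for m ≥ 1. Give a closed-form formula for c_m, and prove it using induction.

Computing the first terms: c_1 = 2, c_2 = -18, c_3 = -34. This suggests c_m = (-2)^(m + 1) - 2·5^(m - 1).
When m = 1: the formula gives 2 = 2 = c_1.
Inductive step: suppose the statement holds for some k ≥ 1, so c_k = (-2)^(k + 1) - 2·5^(k - 1).
Then c_{k+1} = 5·c_k + 14·(-2)^k = 5·((-2)^(k + 1) - 2·5^(k - 1)) + 14·(-2)^k = (-2)^(k + 2) - 2·5^k = (-2)^((k+1) + 1) - 2·5^((k+1) - 1),
which is the claimed formula at m = k+1.
By the principle of mathematical induction, the result holds for all m ≥ 1.

c_m = (-2)^(m + 1) - 2·5^(m - 1)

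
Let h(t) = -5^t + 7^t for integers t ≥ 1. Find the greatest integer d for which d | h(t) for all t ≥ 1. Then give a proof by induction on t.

Computing the first values: h(1) = 2 and h(2) = 24; gcd(2, 24) = 2, so d ≤ 2.
We prove 2 | -5^t + 7^t for all t ≥ 1 by induction on t.
Base step (t = 1): h(1) = 2 = 2·(1), so 2 | h(1).
Inductive step: assume the claim holds for t = m, i.e. 2 | h(m). Then
7^{m+1} − 5^{m+1} = 7·7^m − 5·5^m = 7·(7^m − 5^m) + (2)·5^m. The first term is divisible by 2 by the inductive hypothesis, and the second term (2)·5^m is divisible by 2 since 2 | 2. Hence 2 | h(m+1).
This completes the induction.
Therefore the largest such d is 2.

d = 2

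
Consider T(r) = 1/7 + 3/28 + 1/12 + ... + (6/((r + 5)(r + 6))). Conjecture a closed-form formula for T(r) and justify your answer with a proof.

T(r) = r/(r + 6)

We claim T(r) = r/(r + 6) for all r ≥ 1.
For the base case r = 1: T(1) = 1/7, and the closed form gives 1/7. They agree.
Suppose the result is true for r = i, so T(i) = i/(i + 6).
Then T(i+1) = T(i) + (6/((i + 6)(i + 7))) = (i/(i + 6)) + (6/((i + 6)(i + 7))).
Simplifying, T(i+1) = (i + 1)/(i + 7) = (i+1)/((i+1) + 6),
which is the closed form with r = i+1.
This completes the induction.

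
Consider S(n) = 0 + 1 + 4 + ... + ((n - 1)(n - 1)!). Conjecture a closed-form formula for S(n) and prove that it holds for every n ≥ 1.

S(n) = n! - 1

We claim S(n) = n! - 1 for all n ≥ 1.
When n = 1: S(1) = 0, and the closed form gives 0. They agree.
Inductive step: assume the claim holds for n = j, so S(j) = j! - 1.
Then S(j+1) = S(j) + (j·j!) = (j! - 1) + (j·j!).
Simplifying, S(j+1) = (j+1)! - 1,
which is the closed form with n = j+1.
Hence, by induction on n, the claim holds for every n ≥ 1.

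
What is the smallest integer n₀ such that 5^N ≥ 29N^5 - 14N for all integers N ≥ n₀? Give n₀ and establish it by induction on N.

At N = 8: 390625 < 950160, so the inequality fails and n₀ ≥ 9. We prove 5^N ≥ 29N^5 - 14N for all N ≥ 9.
Base case (N = 9): 5^N = 1953125 and 29N^5 - 14N = 1712295, so 1953125 ≥ 1712295.
Inductive step: assume the claim holds for N = i, so 5^i ≥ 29i^5 - 14i.
Then 5^(i + 1) = 5·(5^i) ≥ 5·(29i^5 - 14i).
Also, for i ≥ 9 we have 5·(29i^5 - 14i) ≥ 29(i+1)^5 - 14(i+1), since 5·(29i^5 - 14i) − (29(i+1)^5 - 14(i+1)) = 116i^5 - 145i^4 - 290i^3 - 290i^2 - 201i - 15, which is nonnegative for all i ≥ 9.
Combining, 5^(i + 1) ≥ 29(i+1)^5 - 14(i+1).
By induction, the statement is established for all N ≥ 9.
Hence the smallest such n₀ is 9.

n₀ = 9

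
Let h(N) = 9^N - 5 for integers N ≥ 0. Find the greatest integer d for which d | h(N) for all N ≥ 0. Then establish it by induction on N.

Computing the first values: h(0) = -4 and h(1) = 4; gcd(-4, 4) = 4, so d ≤ 4.
We prove 4 | 9^N - 5 for all N ≥ 0 by induction on N.
When N = 0: h(0) = -4 = 4·(-1), so 4 | h(0).
Inductive step: assume the claim holds for N = m, i.e. 4 | h(m). Then
h(m+1) = 9^(m+1) - 5 = 9·(9^m - 5) + 40 = 9·h(m) + 40. The first term is divisible by 4 by the inductive hypothesis, and 40 is divisible by 4. Hence 4 | h(m+1).
Hence, by induction on N, the claim holds for every N ≥ 0.
Therefore the largest such d is 4.

d = 4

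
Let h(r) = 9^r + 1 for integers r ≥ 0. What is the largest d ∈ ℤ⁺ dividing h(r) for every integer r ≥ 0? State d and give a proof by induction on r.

Computing the first values: h(0) = 2 and h(1) = 10; gcd(2, 10) = 2, so d ≤ 2.
We prove 2 | 9^r + 1 for all r ≥ 0 by induction on r.
When r = 0: h(0) = 2 = 2·(1), so 2 | h(0).
Inductive step: suppose the statement holds for some i ≥ 0, i.e. 2 | h(i). Then
h(i+1) = 9^(i+1) + 1 = 9·(9^i + 1) - 8 = 9·h(i) - 8. The first term is divisible by 2 by the inductive hypothesis, and -8 is divisible by 2. Hence 2 | h(i+1).
Hence, by induction on r, the claim holds for every r ≥ 0.
Therefore the largest such d is 2.

d = 2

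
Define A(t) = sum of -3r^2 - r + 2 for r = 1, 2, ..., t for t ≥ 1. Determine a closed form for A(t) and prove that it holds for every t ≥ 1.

We claim A(t) = -t(t^2 + 2t - 1) for all t ≥ 1.
When t = 1: A(1) = -2, and the closed form gives -2. They agree.
Inductive step: assume the claim holds for t = r, so A(r) = r(-r^2 - 2r + 1).
Then A(r+1) = A(r) + (-r - 3(r + 1)^2 + 1) = (r(-r^2 - 2r + 1)) + (-r - 3(r + 1)^2 + 1).
Simplifying, A(r+1) = -(r + 1)(r^2 + 4r + 2) = -(r+1)((r+1)^2 + 2(r+1) - 1),
which is the closed form with t = r+1.
Hence, by induction on t, the claim holds for every t ≥ 1.

A(t) = -t(t^2 + 2t - 1)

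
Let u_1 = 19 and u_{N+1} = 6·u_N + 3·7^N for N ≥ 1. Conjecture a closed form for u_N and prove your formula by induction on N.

Computing the first terms: u_1 = 19, u_2 = 135, u_3 = 957. This suggests u_N = -2·6^(N - 1) + 3·7^N.
When N = 1: the formula gives 19 = 19 = u_1.
Inductive step: assume the claim holds for N = k, so u_k = -2·6^(k - 1) + 3·7^k.
Then u_{k+1} = 6·u_k + 3·7^k = 6·(-2·6^(k - 1) + 3·7^k) + 3·7^k = -2·6^k + 3·7^(k + 1) = -2·6^((k+1) - 1) + 3·7^(k+1),
which is the claimed formula at N = k+1.
By induction, the statement is established for all N ≥ 1.

u_N = -2·6^(N - 1) + 3·7^N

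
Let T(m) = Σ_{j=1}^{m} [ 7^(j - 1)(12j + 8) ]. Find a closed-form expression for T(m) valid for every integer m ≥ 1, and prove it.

We claim T(m) = 7^m(2m + 1) - 1 for all m ≥ 1.
When m = 1: T(1) = 20, and the closed form gives 20. They agree.
For the inductive step, assume it holds for an arbitrary j ≥ 1, so T(j) = 7^j(2j + 1) - 1.
Then T(j+1) = T(j) + (7^j(12j + 20)) = (7^j(2j + 1) - 1) + (7^j(12j + 20)).
Simplifying, T(j+1) = 14·7^j·j + 21·7^j - 1 = 7^(j+1)(2(j+1) + 1) - 1,
which is the closed form with m = j+1.
By induction, the statement is established for all m ≥ 1.

T(m) = 7^m(2m + 1) - 1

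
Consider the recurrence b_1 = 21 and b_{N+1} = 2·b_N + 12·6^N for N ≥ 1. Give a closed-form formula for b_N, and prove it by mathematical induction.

Computing the first terms: b_1 = 21, b_2 = 114, b_3 = 660. This suggests b_N = 3·2^(N - 1) + 3·6^N.
For the base case N = 1: the formula gives 21 = 21 = b_1.
Inductive step: suppose the statement holds for some m ≥ 1, so b_m = 3·2^(m - 1) + 3·6^m.
Then b_{m+1} = 2·b_m + 12·6^m = 2·(3·2^(m - 1) + 3·6^m) + 12·6^m = 3·2^m + 3·6^(m + 1) = 3·2^((m+1) - 1) + 3·6^(m+1),
which is the claimed formula at N = m+1.
By induction, the statement is established for all N ≥ 1.

b_N = 3·2^(N - 1) + 3·6^N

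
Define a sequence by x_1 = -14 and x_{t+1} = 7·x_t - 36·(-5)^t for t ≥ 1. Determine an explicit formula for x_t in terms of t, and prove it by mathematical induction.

Computing the first terms: x_1 = -14, x_2 = 82, x_3 = -326. This suggests x_t = 3(-5)^t + 7^(t - 1).
Base step (t = 1): the formula gives -14 = -14 = x_1.
Suppose the result is true for t = k, so x_k = 3(-5)^k + 7^(k - 1).
Then x_{k+1} = 7·x_k - 36·(-5)^k = 7·(3(-5)^k + 7^(k - 1)) - 36·(-5)^k = 3(-5)^(k + 1) + 7^k = 3(-5)^(k+1) + 7^((k+1) - 1),
which is the claimed formula at t = k+1.
By induction, the statement is established for all t ≥ 1.

x_t = 3(-5)^t + 7^(t - 1)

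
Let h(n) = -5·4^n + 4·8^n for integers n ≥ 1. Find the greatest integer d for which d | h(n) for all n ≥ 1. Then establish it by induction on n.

Computing the first values: h(1) = 12 and h(2) = 176; gcd(12, 176) = 4, so d ≤ 4.
We prove 4 | -5·4^n + 4·8^n for all n ≥ 1 by induction on n.
For the base case n = 1: h(1) = 12 = 4·(3), so 4 | h(1).
Inductive step: assume the claim holds for n = p, i.e. 4 | h(p). Then
h(p+1) − 8·h(p) = (-5·4^(p+1) + 4·8^(p+1)) − 8·(-5·4^p + 4·8^p) = (-5)·4^p·(4 − 8) = (20)·4^p. Since 4 | h(p) by the inductive hypothesis, 4 | 8·h(p); and 4 | 20 since 20 = 4·5. Therefore 4 | h(p+1).
This completes the induction.
Therefore the largest such d is 4.

d = 4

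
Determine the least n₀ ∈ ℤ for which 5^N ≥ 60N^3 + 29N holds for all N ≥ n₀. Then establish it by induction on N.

At N = 5: 3125 < 7645, so the inequality fails and n₀ ≥ 6. We prove 5^N ≥ 60N^3 + 29N for all N ≥ 6.
Base step (N = 6): 5^N = 15625 and 60N^3 + 29N = 13134, so 15625 ≥ 13134.
Inductive step: suppose the statement holds for some p ≥ 6, so 5^p ≥ 60p^3 + 29p.
Then 5^(p + 1) = 5·(5^p) ≥ 5·(60p^3 + 29p).
Also, for p ≥ 6 we have 5·(60p^3 + 29p) ≥ 60(p+1)^3 + 29(p+1), since 5·(60p^3 + 29p) − (60(p+1)^3 + 29(p+1)) = 240p^3 - 180p^2 - 64p - 89, which is nonnegative for all p ≥ 6.
Combining, 5^(p + 1) ≥ 60(p+1)^3 + 29(p+1).
By induction, the statement is established for all N ≥ 6.
Hence the smallest such n₀ is 6.

n₀ = 6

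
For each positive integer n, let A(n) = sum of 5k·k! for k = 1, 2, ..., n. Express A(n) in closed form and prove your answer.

We claim A(n) = (5n + 5)n! - 5 for all n ≥ 1.
Base step (n = 1): A(1) = 5, and the closed form gives 5. They agree.
Inductive step: assume the claim holds for n = k, so A(k) = (5k + 5)k! - 5.
Then A(k+1) = A(k) + (5(k + 1)(k + 1)!) = ((5k + 5)k! - 5) + (5(k + 1)(k + 1)!).
Simplifying, A(k+1) = (5(k+1) + 5)(k+1)! - 5,
which is the closed form with n = k+1.
Hence, by induction on n, the claim holds for every n ≥ 1.

A(n) = (5n + 5)n! - 5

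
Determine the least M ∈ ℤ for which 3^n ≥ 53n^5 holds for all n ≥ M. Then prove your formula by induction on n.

M = 17

At n = 16: 43046721 < 55574528, so the inequality fails and M ≥ 17. We prove 3^n ≥ 53n^5 for all n ≥ 17.
For the base case n = 17: 3^n = 129140163 and 53n^5 = 75252421, so 129140163 ≥ 75252421.
Suppose the result is true for n = k, so 3^k ≥ 53k^5.
Then 3^(k + 1) = 3·(3^k) ≥ 3·(53k^5).
Also, for k ≥ 17 we have 3·(53k^5) ≥ 53(k+1)^5, since 3 ≥ (1 + 1/k)^5 for all k ≥ 17.
Combining, 3^(k + 1) ≥ 53(k+1)^5.
Hence, by induction on n, the claim holds for every n ≥ 17.
Hence the smallest such M is 17.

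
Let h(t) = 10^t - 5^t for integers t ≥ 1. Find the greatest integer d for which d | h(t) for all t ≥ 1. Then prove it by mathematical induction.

Computing the first values: h(1) = 5 and h(2) = 75; gcd(5, 75) = 5, so d ≤ 5.
We prove 5 | 10^t - 5^t for all t ≥ 1 by induction on t.
Base step (t = 1): h(1) = 5 = 5·(1), so 5 | h(1).
Suppose the result is true for t = p, i.e. 5 | h(p). Then
10^{p+1} − 5^{p+1} = 10·10^p − 5·5^p = 10·(10^p − 5^p) + (5)·5^p. The first term is divisible by 5 by the inductive hypothesis, and the second term (5)·5^p is divisible by 5 since 5 | 5. Hence 5 | h(p+1).
This completes the induction.
Therefore the largest such d is 5.

d = 5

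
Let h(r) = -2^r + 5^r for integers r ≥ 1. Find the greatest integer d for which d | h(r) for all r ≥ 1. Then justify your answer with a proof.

Computing the first values: h(1) = 3 and h(2) = 21; gcd(3, 21) = 3, so d ≤ 3.
We prove 3 | -2^r + 5^r for all r ≥ 1 by induction on r.
When r = 1: h(1) = 3 = 3·(1), so 3 | h(1).
Suppose the result is true for r = m, i.e. 3 | h(m). Then
5^{m+1} − 2^{m+1} = 5·5^m − 2·2^m = 5·(5^m − 2^m) + (3)·2^m. The first term is divisible by 3 by the inductive hypothesis, and the second term (3)·2^m is divisible by 3 since 3 | 3. Hence 3 | h(m+1).
Hence, by induction on r, the claim holds for every r ≥ 1.
Therefore the largest such d is 3.

d = 3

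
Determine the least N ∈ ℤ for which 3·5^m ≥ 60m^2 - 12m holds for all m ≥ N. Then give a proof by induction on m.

N = 4

At m = 3: 375 < 504, so the inequality fails and N ≥ 4. We prove 3·5^m ≥ 60m^2 - 12m for all m ≥ 4.
For the base case m = 4: 3·5^m = 1875 and 60m^2 - 12m = 912, so 1875 ≥ 912.
Suppose the result is true for m = j, so 3·5^j ≥ 60j^2 - 12j.
Then 3·5^(j + 1) = 5·(3·5^j) ≥ 5·(60j^2 - 12j).
Also, for j ≥ 4 we have 5·(60j^2 - 12j) ≥ 60(j+1)^2 - 12(j+1), since 5·(60j^2 - 12j) − (60(j+1)^2 - 12(j+1)) = 240j^2 - 168j - 48, which is nonnegative for all j ≥ 4.
Combining, 3·5^(j + 1) ≥ 60(j+1)^2 - 12(j+1).
By the principle of mathematical induction, the result holds for all m ≥ 4.
Hence the smallest such N is 4.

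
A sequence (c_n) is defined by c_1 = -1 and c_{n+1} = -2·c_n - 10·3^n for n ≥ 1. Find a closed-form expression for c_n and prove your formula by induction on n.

c_n = 5(-2)^(n - 1) - 2·3^n

Computing the first terms: c_1 = -1, c_2 = -28, c_3 = -34. This suggests c_n = 5(-2)^(n - 1) - 2·3^n.
Base case (n = 1): the formula gives -1 = -1 = c_1.
For the inductive step, assume it holds for an arbitrary m ≥ 1, so c_m = 5(-2)^(m - 1) - 2·3^m.
Then c_{m+1} = -2·c_m - 10·3^m = -2·(5(-2)^(m - 1) - 2·3^m) - 10·3^m = 5(-2)^m - 2·3^(m + 1) = 5(-2)^((m+1) - 1) - 2·3^(m+1),
which is the claimed formula at n = m+1.
This completes the induction.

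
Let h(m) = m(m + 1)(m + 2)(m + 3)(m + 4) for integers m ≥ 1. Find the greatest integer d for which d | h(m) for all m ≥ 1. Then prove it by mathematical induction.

Computing the first values: h(1) = 120 and h(2) = 720; gcd(120, 720) = 120, so d ≤ 120.
We prove 120 | m(m + 1)(m + 2)(m + 3)(m + 4) for all m ≥ 1 by induction on m.
When m = 1: h(1) = 120 = 120·(1), so 120 | h(1).
Suppose the result is true for m = j, i.e. 120 | h(j). Then
h(j+1) − h(j) = (j+1)·(j+2)·(j+3)·(j+4)·(j+5) − j·(j+1)·(j+2)·(j+3)·(j+4) = (j+1)·(j+2)·(j+3)·(j+4)·[(j+5) − j] = 5·(j+1)·(j+2)·(j+3)·(j+4). The product of 4 consecutive integers is divisible by (4)! = 24, so h(j+1) − h(j) is divisible by 5·24 = 120. By the inductive hypothesis 120 | h(j), hence 120 | h(j+1).
By the principle of mathematical induction, the result holds for all m ≥ 1.
Therefore the largest such d is 120.

d = 120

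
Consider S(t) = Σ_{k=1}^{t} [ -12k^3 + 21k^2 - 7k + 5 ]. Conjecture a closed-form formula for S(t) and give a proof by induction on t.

We claim S(t) = -t(3t^3 - t^2 - 4t - 5) for all t ≥ 1.
Base case (t = 1): S(1) = 7, and the closed form gives 7. They agree.
Inductive step: assume the claim holds for t = k, so S(k) = k(-3k^3 + k^2 + 4k + 5).
Then S(k+1) = S(k) + (-12k^3 - 15k^2 - k + 7) = (k(-3k^3 + k^2 + 4k + 5)) + (-12k^3 - 15k^2 - k + 7).
Simplifying, S(k+1) = -(k + 1)(3k^3 + 8k^2 + 3k - 7) = -(k+1)(3(k+1)^3 - (k+1)^2 - 4(k+1) - 5),
which is the closed form with t = k+1.
This completes the induction.

S(t) = -t(3t^3 - t^2 - 4t - 5)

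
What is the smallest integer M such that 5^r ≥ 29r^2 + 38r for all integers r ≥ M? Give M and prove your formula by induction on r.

M = 4

At r = 3: 125 < 375, so the inequality fails and M ≥ 4. We prove 5^r ≥ 29r^2 + 38r for all r ≥ 4.
Base case (r = 4): 5^r = 625 and 29r^2 + 38r = 616, so 625 ≥ 616.
Suppose the result is true for r = k, so 5^k ≥ 29k^2 + 38k.
Then 5^(k + 1) = 5·(5^k) ≥ 5·(29k^2 + 38k).
Also, for k ≥ 4 we have 5·(29k^2 + 38k) ≥ 29(k+1)^2 + 38(k+1), since 5·(29k^2 + 38k) − (29(k+1)^2 + 38(k+1)) = 116k^2 + 94k - 67, which is nonnegative for all k ≥ 4.
Combining, 5^(k + 1) ≥ 29(k+1)^2 + 38(k+1).
This completes the induction.
Hence the smallest such M is 4.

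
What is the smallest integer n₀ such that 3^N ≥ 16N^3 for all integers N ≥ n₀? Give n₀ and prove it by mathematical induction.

n₀ = 9

At N = 8: 6561 < 8192, so the inequality fails and n₀ ≥ 9. We prove 3^N ≥ 16N^3 for all N ≥ 9.
Base step (N = 9): 3^N = 19683 and 16N^3 = 11664, so 19683 ≥ 11664.
For the inductive step, assume it holds for an arbitrary r ≥ 9, so 3^r ≥ 16r^3.
Then 3^(r + 1) = 3·(3^r) ≥ 3·(16r^3).
Also, for r ≥ 9 we have 3·(16r^3) ≥ 16(r+1)^3, since 3 ≥ (1 + 1/r)^3 for all r ≥ 9.
Combining, 3^(r + 1) ≥ 16(r+1)^3.
Hence, by induction on N, the claim holds for every N ≥ 9.
Hence the smallest such n₀ is 9.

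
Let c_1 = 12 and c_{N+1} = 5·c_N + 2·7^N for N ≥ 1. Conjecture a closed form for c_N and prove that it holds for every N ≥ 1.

c_N = 5^N + 7^N

Computing the first terms: c_1 = 12, c_2 = 74, c_3 = 468. This suggests c_N = 5^N + 7^N.
Base case (N = 1): the formula gives 12 = 12 = c_1.
Inductive step: assume the claim holds for N = m, so c_m = 5^m + 7^m.
Then c_{m+1} = 5·c_m + 2·7^m = 5·(5^m + 7^m) + 2·7^m = 5^(m + 1) + 7^(m + 1),
which is the claimed formula at N = m+1.
Hence, by induction on N, the claim holds for every N ≥ 1.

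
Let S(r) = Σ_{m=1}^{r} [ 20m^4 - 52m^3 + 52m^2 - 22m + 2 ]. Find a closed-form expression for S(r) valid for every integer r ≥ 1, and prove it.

We claim S(r) = r(r - 1)(4r^3 + r^2 - r + 1) for all r ≥ 1.
Base step (r = 1): S(1) = 0, and the closed form gives 0. They agree.
For the inductive step, assume it holds for an arbitrary m ≥ 1, so S(m) = m(4m^4 - 3m^3 - 2m^2 + 2m - 1).
Then S(m+1) = S(m) + (2m(10m^3 + 14m^2 + 8m + 3)) = (m(4m^4 - 3m^3 - 2m^2 + 2m - 1)) + (2m(10m^3 + 14m^2 + 8m + 3)).
Simplifying, S(m+1) = m(m + 1)(4m^3 + 13m^2 + 13m + 5) = (m+1)((m+1) - 1)(4(m+1)^3 + (m+1)^2 - (m+1) + 1),
which is the closed form with r = m+1.
Hence, by induction on r, the claim holds for every r ≥ 1.

S(r) = r(r - 1)(4r^3 + r^2 - r + 1)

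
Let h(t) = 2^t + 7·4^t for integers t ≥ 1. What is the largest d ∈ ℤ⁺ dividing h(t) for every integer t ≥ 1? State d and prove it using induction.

Computing the first values: h(1) = 30 and h(2) = 116; gcd(30, 116) = 2, so d ≤ 2.
We prove 2 | 2^t + 7·4^t for all t ≥ 1 by induction on t.
For the base case t = 1: h(1) = 30 = 2·(15), so 2 | h(1).
Inductive step: suppose the statement holds for some k ≥ 1, i.e. 2 | h(k). Then
h(k+1) − 4·h(k) = (2^(k+1) + 7·4^(k+1)) − 4·(2^k + 7·4^k) = (1)·2^k·(2 − 4) = (-2)·2^k. Since 2 | h(k) by the inductive hypothesis, 2 | 4·h(k); and 2 | -2 since -2 = 2·-1. Therefore 2 | h(k+1).
By the principle of mathematical induction, the result holds for all t ≥ 1.
Therefore the largest such d is 2.

d = 2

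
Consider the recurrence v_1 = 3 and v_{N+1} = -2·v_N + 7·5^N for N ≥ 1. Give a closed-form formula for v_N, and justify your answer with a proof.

Computing the first terms: v_1 = 3, v_2 = 29, v_3 = 117. This suggests v_N = (-2)^N + 5^N.
Base step (N = 1): the formula gives 3 = 3 = v_1.
Inductive step: assume the claim holds for N = m, so v_m = (-2)^m + 5^m.
Then v_{m+1} = -2·v_m + 7·5^m = -2·((-2)^m + 5^m) + 7·5^m = (-2)^(m + 1) + 5^(m + 1),
which is the claimed formula at N = m+1.
By the principle of mathematical induction, the result holds for all N ≥ 1.

v_N = (-2)^N + 5^N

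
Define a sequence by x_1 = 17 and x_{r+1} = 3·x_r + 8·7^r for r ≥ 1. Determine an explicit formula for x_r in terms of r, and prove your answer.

Computing the first terms: x_1 = 17, x_2 = 107, x_3 = 713. This suggests x_r = 3^r + 2·7^r.
When r = 1: the formula gives 17 = 17 = x_1.
Suppose the result is true for r = i, so x_i = 3^i + 2·7^i.
Then x_{i+1} = 3·x_i + 8·7^i = 3·(3^i + 2·7^i) + 8·7^i = 3^(i + 1) + 2·7^(i + 1),
which is the claimed formula at r = i+1.
By the principle of mathematical induction, the result holds for all r ≥ 1.

x_r = 3^r + 2·7^r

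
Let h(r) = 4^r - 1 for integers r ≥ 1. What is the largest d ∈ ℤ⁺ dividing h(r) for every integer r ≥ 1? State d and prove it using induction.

d = 3

Computing the first values: h(1) = 3 and h(2) = 15; gcd(3, 15) = 3, so d ≤ 3.
We prove 3 | 4^r - 1 for all r ≥ 1 by induction on r.
For the base case r = 1: h(1) = 3 = 3·(1), so 3 | h(1).
For the inductive step, assume it holds for an arbitrary p ≥ 1, i.e. 3 | h(p). Then
4^{p+1} − 1^{p+1} = 4·4^p − 1·1^p = 4·(4^p − 1^p) + (3)·1^p. The first term is divisible by 3 by the inductive hypothesis, and the second term (3)·1^p is divisible by 3 since 3 | 3. Hence 3 | h(p+1).
This completes the induction.
Therefore the largest such d is 3.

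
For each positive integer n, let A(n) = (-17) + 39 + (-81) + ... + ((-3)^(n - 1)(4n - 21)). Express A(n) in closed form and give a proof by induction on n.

We claim A(n) = (-3)^n(-n + 5) - 5 for all n ≥ 1.
Base case (n = 1): A(1) = -17, and the closed form gives -17. They agree.
For the inductive step, assume it holds for an arbitrary m ≥ 1, so A(m) = (-3)^m(-m + 5) - 5.
Then A(m+1) = A(m) + ((-3)^m(4m - 17)) = ((-3)^m(-m + 5) - 5) + ((-3)^m(4m - 17)).
Simplifying, A(m+1) = 3(-3)^m·m - 12(-3)^m - 5 = (-3)^(m+1)(-(m+1) + 5) - 5,
which is the closed form with n = m+1.
This completes the induction.

A(n) = (-3)^n(-n + 5) - 5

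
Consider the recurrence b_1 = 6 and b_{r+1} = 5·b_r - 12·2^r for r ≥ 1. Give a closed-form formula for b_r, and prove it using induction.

b_r = 2^(r + 2) - 2·5^(r - 1)

Computing the first terms: b_1 = 6, b_2 = 6, b_3 = -18. This suggests b_r = 2^(r + 2) - 2·5^(r - 1).
Base step (r = 1): the formula gives 6 = 6 = b_1.
Inductive step: assume the claim holds for r = p, so b_p = 2^(p + 2) - 2·5^(p - 1).
Then b_{p+1} = 5·b_p - 12·2^p = 5·(2^(p + 2) - 2·5^(p - 1)) - 12·2^p = 2^(p + 3) - 2·5^p = 2^((p+1) + 2) - 2·5^((p+1) - 1),
which is the claimed formula at r = p+1.
Hence, by induction on r, the claim holds for every r ≥ 1.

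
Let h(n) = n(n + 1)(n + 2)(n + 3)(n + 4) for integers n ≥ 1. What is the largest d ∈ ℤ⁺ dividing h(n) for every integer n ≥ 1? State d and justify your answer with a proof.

Computing the first values: h(1) = 120 and h(2) = 720; gcd(120, 720) = 120, so d ≤ 120.
We prove 120 | n(n + 1)(n + 2)(n + 3)(n + 4) for all n ≥ 1 by induction on n.
For the base case n = 1: h(1) = 120 = 120·(1), so 120 | h(1).
Inductive step: suppose the statement holds for some m ≥ 1, i.e. 120 | h(m). Then
h(m+1) − h(m) = (m+1)·(m+2)·(m+3)·(m+4)·(m+5) − m·(m+1)·(m+2)·(m+3)·(m+4) = (m+1)·(m+2)·(m+3)·(m+4)·[(m+5) − m] = 5·(m+1)·(m+2)·(m+3)·(m+4). The product of 4 consecutive integers is divisible by (4)! = 24, so h(m+1) − h(m) is divisible by 5·24 = 120. By the inductive hypothesis 120 | h(m), hence 120 | h(m+1).
By induction, the statement is established for all n ≥ 1.
Therefore the largest such d is 120.

d = 120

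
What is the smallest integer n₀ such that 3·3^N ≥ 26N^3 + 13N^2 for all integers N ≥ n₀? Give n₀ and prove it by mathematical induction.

n₀ = 8

At N = 7: 6561 < 9555, so the inequality fails and n₀ ≥ 8. We prove 3·3^N ≥ 26N^3 + 13N^2 for all N ≥ 8.
Base step (N = 8): 3·3^N = 19683 and 26N^3 + 13N^2 = 14144, so 19683 ≥ 14144.
Suppose the result is true for N = i, so 3·3^i ≥ 26i^3 + 13i^2.
Then 3·3^(i + 1) = 3·(3·3^i) ≥ 3·(26i^3 + 13i^2).
Also, for i ≥ 8 we have 3·(26i^3 + 13i^2) ≥ 26(i+1)^3 + 13(i+1)^2, since 3·(26i^3 + 13i^2) − (26(i+1)^3 + 13(i+1)^2) = 52i^3 - 52i^2 - 104i - 39, which is nonnegative for all i ≥ 8.
Combining, 3·3^(i + 1) ≥ 26(i+1)^3 + 13(i+1)^2.
By the principle of mathematical induction, the result holds for all N ≥ 8.
Hence the smallest such n₀ is 8.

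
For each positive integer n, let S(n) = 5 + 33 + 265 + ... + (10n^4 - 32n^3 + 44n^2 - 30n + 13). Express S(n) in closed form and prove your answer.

We claim S(n) = n(2n^4 - 3n^3 + 2n^2 - n + 5) for all n ≥ 1.
Base step (n = 1): S(1) = 5, and the closed form gives 5. They agree.
Inductive step: assume the claim holds for n = r, so S(r) = r(2r^4 - 3r^3 + 2r^2 - r + 5).
Then S(r+1) = S(r) + (10r^4 + 8r^3 + 8r^2 + 2r + 5) = (r(2r^4 - 3r^3 + 2r^2 - r + 5)) + (10r^4 + 8r^3 + 8r^2 + 2r + 5).
Simplifying, S(r+1) = (r + 1)(2r^4 + 5r^3 + 5r^2 + 2r + 5) = (r+1)(2(r+1)^4 - 3(r+1)^3 + 2(r+1)^2 - (r+1) + 5),
which is the closed form with n = r+1.
This completes the induction.

S(n) = n(2n^4 - 3n^3 + 2n^2 - n + 5)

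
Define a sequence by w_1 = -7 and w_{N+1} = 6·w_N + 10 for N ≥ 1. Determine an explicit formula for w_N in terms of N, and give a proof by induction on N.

w_N = -5·6^(N - 1) - 2

Computing the first terms: w_1 = -7, w_2 = -32, w_3 = -182. This suggests w_N = -5·6^(N - 1) - 2.
For the base case N = 1: the formula gives -7 = -7 = w_1.
Inductive step: assume the claim holds for N = i, so w_i = -5·6^(i - 1) - 2.
Then w_{i+1} = 6·w_i + 10 = 6·(-5·6^(i - 1) - 2) + 10 = -5·6^i - 2 = -5·6^((i+1) - 1) - 2,
which is the claimed formula at N = i+1.
Hence, by induction on N, the claim holds for every N ≥ 1.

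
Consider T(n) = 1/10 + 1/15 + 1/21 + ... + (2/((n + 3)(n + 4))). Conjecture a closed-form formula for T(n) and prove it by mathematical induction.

T(n) = n/(2(n + 4))

We claim T(n) = n/(2(n + 4)) for all n ≥ 1.
For the base case n = 1: T(1) = 1/10, and the closed form gives 1/10. They agree.
Suppose the result is true for n = j, so T(j) = j/(2(j + 4)).
Then T(j+1) = T(j) + (2/((j + 4)(j + 5))) = (j/(2(j + 4))) + (2/((j + 4)(j + 5))).
Simplifying, T(j+1) = (j + 1)/(2(j + 5)) = (j+1)/(2((j+1) + 4)),
which is the closed form with n = j+1.
This completes the induction.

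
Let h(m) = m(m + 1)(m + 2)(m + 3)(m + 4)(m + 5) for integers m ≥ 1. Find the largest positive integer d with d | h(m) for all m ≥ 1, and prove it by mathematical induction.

Computing the first values: h(1) = 720 and h(2) = 5040; gcd(720, 5040) = 720, so d ≤ 720.
We prove 720 | m(m + 1)(m + 2)(m + 3)(m + 4)(m + 5) for all m ≥ 1 by induction on m.
Base case (m = 1): h(1) = 720 = 720·(1), so 720 | h(1).
Inductive step: suppose the statement holds for some i ≥ 1, i.e. 720 | h(i). Then
h(i+1) − h(i) = (i+1)·(i+2)·(i+3)·(i+4)·(i+5)·(i+6) − i·(i+1)·(i+2)·(i+3)·(i+4)·(i+5) = (i+1)·(i+2)·(i+3)·(i+4)·(i+5)·[(i+6) − i] = 6·(i+1)·(i+2)·(i+3)·(i+4)·(i+5). The product of 5 consecutive integers is divisible by (5)! = 120, so h(i+1) − h(i) is divisible by 6·120 = 720. By the inductive hypothesis 720 | h(i), hence 720 | h(i+1).
Hence, by induction on m, the claim holds for every m ≥ 1.
Therefore the largest such d is 720.

d = 720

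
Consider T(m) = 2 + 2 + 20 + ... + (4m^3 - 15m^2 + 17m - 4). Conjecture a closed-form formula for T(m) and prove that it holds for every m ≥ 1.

We claim T(m) = m(m^3 - 3m^2 + 2m + 2) for all m ≥ 1.
When m = 1: T(1) = 2, and the closed form gives 2. They agree.
Inductive step: suppose the statement holds for some i ≥ 1, so T(i) = i(i^3 - 3i^2 + 2i + 2).
Then T(i+1) = T(i) + (4i^3 - 3i^2 - i + 2) = (i(i^3 - 3i^2 + 2i + 2)) + (4i^3 - 3i^2 - i + 2).
Simplifying, T(i+1) = (i + 1)(i^3 - i + 2) = (i+1)((i+1)^3 - 3(i+1)^2 + 2(i+1) + 2),
which is the closed form with m = i+1.
Hence, by induction on m, the claim holds for every m ≥ 1.

T(m) = m(m^3 - 3m^2 + 2m + 2)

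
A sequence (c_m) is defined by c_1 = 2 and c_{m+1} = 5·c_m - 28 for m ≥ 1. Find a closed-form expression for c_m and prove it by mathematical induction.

Computing the first terms: c_1 = 2, c_2 = -18, c_3 = -118. This suggests c_m = -5^m + 7.
When m = 1: the formula gives 2 = 2 = c_1.
Inductive step: assume the claim holds for m = i, so c_i = -5^i + 7.
Then c_{i+1} = 5·c_i - 28 = 5·(-5^i + 7) - 28 = -5^(i + 1) + 7,
which is the claimed formula at m = i+1.
This completes the induction.

c_m = -5^m + 7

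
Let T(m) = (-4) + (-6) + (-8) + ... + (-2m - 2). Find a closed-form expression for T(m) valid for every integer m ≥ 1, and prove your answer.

T(m) = -m(m + 3)

We claim T(m) = -m(m + 3) for all m ≥ 1.
Base step (m = 1): T(1) = -4, and the closed form gives -4. They agree.
For the inductive step, assume it holds for an arbitrary r ≥ 1, so T(r) = r(-r - 3).
Then T(r+1) = T(r) + (-2r - 4) = (r(-r - 3)) + (-2r - 4).
Simplifying, T(r+1) = -(r + 1)(r + 4) = -(r+1)((r+1) + 3),
which is the closed form with m = r+1.
This completes the induction.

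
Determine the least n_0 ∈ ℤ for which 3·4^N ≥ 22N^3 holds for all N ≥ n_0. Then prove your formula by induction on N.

n_0 = 5

At N = 4: 768 < 1408, so the inequality fails and n_0 ≥ 5. We prove 3·4^N ≥ 22N^3 for all N ≥ 5.
Base case (N = 5): 3·4^N = 3072 and 22N^3 = 2750, so 3072 ≥ 2750.
Inductive step: assume the claim holds for N = m, so 3·4^m ≥ 22m^3.
Then 3·4^(m + 1) = 4·(3·4^m) ≥ 4·(22m^3).
Also, for m ≥ 5 we have 4·(22m^3) ≥ 22(m+1)^3, since 4 ≥ (1 + 1/m)^3 for all m ≥ 5.
Combining, 3·4^(m + 1) ≥ 22(m+1)^3.
By the principle of mathematical induction, the result holds for all N ≥ 5.
Hence the smallest such n_0 is 5.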